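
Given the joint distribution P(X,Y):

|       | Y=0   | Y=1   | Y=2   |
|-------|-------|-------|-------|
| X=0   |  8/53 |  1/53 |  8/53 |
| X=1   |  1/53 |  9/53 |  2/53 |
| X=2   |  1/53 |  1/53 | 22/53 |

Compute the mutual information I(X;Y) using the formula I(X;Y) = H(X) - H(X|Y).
0.4981 bits

I(X;Y) = H(X) - H(X|Y)

Marginal of X (row sums):
  P(X=0) = 8/53 + 1/53 + 8/53 = 17/53
  P(X=1) = 1/53 + 9/53 + 2/53 = 12/53
  P(X=2) = 1/53 + 1/53 + 22/53 = 24/53
H(X) = -[(17/53)·log₂(17/53) + (12/53)·log₂(12/53) + (24/53)·log₂(24/53)]
  = 0.52618 + 0.48520 + 0.51757 = 1.52895 bits

Marginal of Y (column sums):
  P(Y=0) = 8/53 + 1/53 + 1/53 = 10/53
  P(Y=1) = 1/53 + 9/53 + 1/53 = 11/53
  P(Y=2) = 8/53 + 2/53 + 22/53 = 32/53
H(X|Y) = Σ_y P(y)·H(X|Y=y):
  Y=0: P(Y=0) = 10/53, P(X|Y=0) = (4/5, 1/10, 1/10) → H(X|Y=0) = 0.92193
  Y=1: P(Y=1) = 11/53, P(X|Y=1) = (1/11, 9/11, 1/11) → H(X|Y=1) = 0.86586
  Y=2: P(Y=2) = 32/53, P(X|Y=2) = (1/4, 1/16, 11/16) → H(X|Y=2) = 1.12164
H(X|Y) = (10/53)·0.92193 + (11/53)·0.86586 + (32/53)·1.12164 = 1.03087 bits

I(X;Y) = H(X) - H(X|Y) = 1.52895 - 1.03087 = 0.4981 bits

Cross-check via I(X;Y) = H(X) + H(Y) - H(X,Y): computing H(Y) from the column sums and H(X,Y) from the 9 cells in the same way gives H(Y) = 1.36428 bits and H(X,Y) = 2.39515 bits, so
I(X;Y) = 1.52895 + 1.36428 - 2.39515 = 0.4981 bits ✓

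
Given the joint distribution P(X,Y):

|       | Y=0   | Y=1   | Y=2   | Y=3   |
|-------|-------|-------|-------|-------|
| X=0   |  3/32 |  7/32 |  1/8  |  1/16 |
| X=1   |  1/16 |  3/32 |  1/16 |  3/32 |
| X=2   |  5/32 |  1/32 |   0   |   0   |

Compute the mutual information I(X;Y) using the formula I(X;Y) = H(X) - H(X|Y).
0.2626 bits

I(X;Y) = H(X) - H(X|Y)

Marginal of X (row sums):
  P(X=0) = 3/32 + 7/32 + 1/8 + 1/16 = 1/2
  P(X=1) = 1/16 + 3/32 + 1/16 + 3/32 = 5/16
  P(X=2) = 5/32 + 1/32 + 0 + 0 = 3/16
H(X) = -[(1/2)·log₂(1/2) + (5/16)·log₂(5/16) + (3/16)·log₂(3/16)]
  = 0.5000 + 0.5244 + 0.4528 = 1.4772 bits

Marginal of Y (column sums):
  P(Y=0) = 3/32 + 1/16 + 5/32 = 5/16
  P(Y=1) = 7/32 + 3/32 + 1/32 = 11/32
  P(Y=2) = 1/8 + 1/16 + 0 = 3/16
  P(Y=3) = 1/16 + 3/32 + 0 = 5/32
H(X|Y) = Σ_y P(y)·H(X|Y=y):
  Y=0: P(Y=0) = 5/16, P(X|Y=0) = (3/10, 1/5, 1/2) → H(X|Y=0) = 1.4855
  Y=1: P(Y=1) = 11/32, P(X|Y=1) = (7/11, 3/11, 1/11) → H(X|Y=1) = 1.2407
  Y=2: P(Y=2) = 3/16, P(X|Y=2) = (2/3, 1/3, 0) → H(X|Y=2) = 0.9183
  Y=3: P(Y=3) = 5/32, P(X|Y=3) = (2/5, 3/5, 0) → H(X|Y=3) = 0.9710
H(X|Y) = (5/16)·1.4855 + (11/32)·1.2407 + (3/16)·0.9183 + (5/32)·0.9710 = 1.2146 bits

I(X;Y) = H(X) - H(X|Y) = 1.4772 - 1.2146 = 0.2626 bits

Cross-check via I(X;Y) = H(X) + H(Y) - H(X,Y): computing H(Y) from the column sums and H(X,Y) from the 12 cells in the same way gives H(Y) = 1.9252 bits and H(X,Y) = 3.1398 bits, so
I(X;Y) = 1.4772 + 1.9252 - 3.1398 = 0.2626 bits ✓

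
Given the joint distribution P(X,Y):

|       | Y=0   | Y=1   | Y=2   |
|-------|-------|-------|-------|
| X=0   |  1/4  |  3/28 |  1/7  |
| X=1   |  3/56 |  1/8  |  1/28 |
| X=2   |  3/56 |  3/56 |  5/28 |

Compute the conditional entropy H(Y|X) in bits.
1.4228 bits

H(Y|X) = H(X,Y) - H(X)

H(X,Y) = -Σ_{x,y} P(x,y) log₂ P(x,y). Per-cell terms -P(x,y)·log₂P(x,y):
  X=0: 0.50000, 0.34526, 0.40105
  X=1: 0.22620, 0.37500, 0.17169
  X=2: 0.22620, 0.22620, 0.44383
Sum of the 9 terms: H(X,Y) = 2.9154 bits

Marginal of X (row sums):
  P(X=0) = 1/4 + 3/28 + 1/7 = 1/2
  P(X=1) = 3/56 + 1/8 + 1/28 = 3/14
  P(X=2) = 3/56 + 3/56 + 5/28 = 2/7
H(X) = -[(1/2)·log₂(1/2) + (3/14)·log₂(3/14) + (2/7)·log₂(2/7)]
  = 0.50000 + 0.47623 + 0.51639 = 1.4926 bits

H(Y|X) = H(X,Y) - H(X) = 2.9154 - 1.4926 = 1.4228 bits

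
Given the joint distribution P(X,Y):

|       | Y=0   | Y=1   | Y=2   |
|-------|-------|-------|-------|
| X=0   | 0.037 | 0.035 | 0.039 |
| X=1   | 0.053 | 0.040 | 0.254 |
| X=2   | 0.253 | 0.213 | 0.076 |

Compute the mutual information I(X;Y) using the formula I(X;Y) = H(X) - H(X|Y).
0.2385 bits

I(X;Y) = H(X) - H(X|Y)

Marginal of X (row sums):
  P(X=0) = 0.037 + 0.035 + 0.039 = 0.111
  P(X=1) = 0.053 + 0.040 + 0.254 = 0.347
  P(X=2) = 0.253 + 0.213 + 0.076 = 0.542
H(X) = -[0.111·log₂(0.111) + 0.347·log₂(0.347) + 0.542·log₂(0.542)]
  = 0.352022 + 0.529866 + 0.478930 = 1.36082 bits

Marginal of Y (column sums):
  P(Y=0) = 0.037 + 0.053 + 0.253 = 0.343
  P(Y=1) = 0.035 + 0.040 + 0.213 = 0.288
  P(Y=2) = 0.039 + 0.254 + 0.076 = 0.369
H(X|Y) = Σ_y P(y)·H(X|Y=y):
  Y=0: P(Y=0) = 0.343, P(X|Y=0) = (37/343, 53/343, 253/343) → H(X|Y=0) = 1.086709
  Y=1: P(Y=1) = 0.288, P(X|Y=1) = (35/288, 5/36, 71/96) → H(X|Y=1) = 1.086956
  Y=2: P(Y=2) = 0.369, P(X|Y=2) = (13/123, 254/369, 76/369) → H(X|Y=2) = 1.183035
H(X|Y) = 0.343·1.086709 + 0.288·1.086956 + 0.369·1.183035 = 1.12232 bits

I(X;Y) = H(X) - H(X|Y) = 1.36082 - 1.12232 = 0.2385 bits

Cross-check via I(X;Y) = H(X) + H(Y) - H(X,Y): computing H(Y) from the column sums and H(X,Y) from the 9 cells in the same way gives H(Y) = 1.57744 bits and H(X,Y) = 2.69976 bits, so
I(X;Y) = 1.36082 + 1.57744 - 2.69976 = 0.2385 bits ✓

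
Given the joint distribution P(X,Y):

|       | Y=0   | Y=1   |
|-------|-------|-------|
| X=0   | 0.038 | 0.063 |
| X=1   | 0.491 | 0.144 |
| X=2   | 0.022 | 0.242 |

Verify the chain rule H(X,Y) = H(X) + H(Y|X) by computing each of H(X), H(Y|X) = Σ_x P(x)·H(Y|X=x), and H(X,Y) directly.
H(X) = 1.2573 bits, H(Y|X) = 0.6962 bits, H(X,Y) = 1.9535 bits

Marginal of X (row sums):
  P(X=0) = 0.038 + 0.063 = 0.101
  P(X=1) = 0.491 + 0.144 = 0.635
  P(X=2) = 0.022 + 0.242 = 0.264
H(X) = -[0.101·log₂(0.101) + 0.635·log₂(0.635) + 0.264·log₂(0.264)]
  = 0.33406 + 0.41603 + 0.50725 = 1.2573 bits

H(Y|X) = Σ_x P(x)·H(Y|X=x):
  X=0: P(X=0) = 0.101, P(Y|X=0) = (38/101, 63/101) → H(Y|X=0) = 0.95534
  X=1: P(X=1) = 0.635, P(Y|X=1) = (491/635, 144/635) → H(Y|X=1) = 0.77234
  X=2: P(X=2) = 0.264, P(Y|X=2) = (1/12, 11/12) → H(Y|X=2) = 0.41382
H(Y|X) = 0.101·0.95534 + 0.635·0.77234 + 0.264·0.41382 = 0.6962 bits

H(X,Y) = -Σ_{x,y} P(x,y) log₂ P(x,y). Per-cell terms -P(x,y)·log₂P(x,y):
  X=0: 0.17928, 0.25128
  X=1: 0.50387, 0.40260
  X=2: 0.12114, 0.49535
Sum of the 6 terms: H(X,Y) = 1.9535 bits

Chain rule check:
  H(X) + H(Y|X) = 1.2573 + 0.6962 = 1.9535 bits
  H(X,Y) = 1.9535 bits
✓ Chain rule verified.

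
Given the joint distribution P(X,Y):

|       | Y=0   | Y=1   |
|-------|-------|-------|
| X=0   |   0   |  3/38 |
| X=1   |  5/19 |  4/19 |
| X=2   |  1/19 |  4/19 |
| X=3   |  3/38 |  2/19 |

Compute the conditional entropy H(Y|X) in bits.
0.8409 bits

H(Y|X) = H(X,Y) - H(X)

H(X,Y) = -Σ_{x,y} P(x,y) log₂ P(x,y). Per-cell terms -P(x,y)·log₂P(x,y):
  X=0: 0.0000000, 0.2891814
  X=1: 0.5068420, 0.4732479
  X=2: 0.2235751, 0.4732479
  X=3: 0.2891814, 0.3418871
  (cells with P = 0 contribute 0)
Sum of the 8 terms: H(X,Y) = 2.597163 bits

Marginal of X (row sums):
  P(X=0) = 0 + 3/38 = 3/38
  P(X=1) = 5/19 + 4/19 = 9/19
  P(X=2) = 1/19 + 4/19 = 5/19
  P(X=3) = 3/38 + 2/19 = 7/38
H(X) = -[(3/38)·log₂(3/38) + (9/19)·log₂(9/19) + (5/19)·log₂(5/19) + (7/38)·log₂(7/38)]
  = 0.2891814 + 0.5106328 + 0.5068420 + 0.4495792 = 1.756235 bits

H(Y|X) = H(X,Y) - H(X) = 2.597163 - 1.756235 = 0.8409 bits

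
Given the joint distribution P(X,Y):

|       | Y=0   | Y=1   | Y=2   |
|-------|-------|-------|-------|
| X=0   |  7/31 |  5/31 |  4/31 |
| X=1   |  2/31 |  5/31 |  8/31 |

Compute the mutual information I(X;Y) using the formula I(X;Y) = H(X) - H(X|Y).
0.0993 bits

I(X;Y) = H(X) - H(X|Y)

Marginal of X (row sums):
  P(X=0) = 7/31 + 5/31 + 4/31 = 16/31
  P(X=1) = 2/31 + 5/31 + 8/31 = 15/31
H(X) = -[(16/31)·log₂(16/31) + (15/31)·log₂(15/31)]
  = 0.49249 + 0.50676 = 0.99925 bits

Marginal of Y (column sums):
  P(Y=0) = 7/31 + 2/31 = 9/31
  P(Y=1) = 5/31 + 5/31 = 10/31
  P(Y=2) = 4/31 + 8/31 = 12/31
H(X|Y) = Σ_y P(y)·H(X|Y=y):
  Y=0: P(Y=0) = 9/31, P(X|Y=0) = (7/9, 2/9) → H(X|Y=0) = 0.76420
  Y=1: P(Y=1) = 10/31, P(X|Y=1) = (1/2, 1/2) → H(X|Y=1) = 1.00000
  Y=2: P(Y=2) = 12/31, P(X|Y=2) = (1/3, 2/3) → H(X|Y=2) = 0.91830
H(X|Y) = (9/31)·0.76420 + (10/31)·1.00000 + (12/31)·0.91830 = 0.89992 bits

I(X;Y) = H(X) - H(X|Y) = 0.99925 - 0.89992 = 0.0993 bits

Cross-check via I(X;Y) = H(X) + H(Y) - H(X,Y): computing H(Y) from the column sums and H(X,Y) from the 6 cells in the same way gives H(Y) = 1.57458 bits and H(X,Y) = 2.47449 bits, so
I(X;Y) = 0.99925 + 1.57458 - 2.47449 = 0.0993 bits ✓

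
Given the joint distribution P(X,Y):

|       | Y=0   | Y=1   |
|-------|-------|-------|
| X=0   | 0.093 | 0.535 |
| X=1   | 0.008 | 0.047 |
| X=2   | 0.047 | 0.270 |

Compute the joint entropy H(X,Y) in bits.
1.7819 bits

H(X,Y) = -Σ_{x,y} P(x,y) log₂ P(x,y). Per-cell terms -P(x,y)·log₂P(x,y):
  X=0: 0.31868, 0.48278
  X=1: 0.05573, 0.20733
  X=2: 0.20733, 0.51002
Sum of the 6 terms: H(X,Y) = 1.7819 bits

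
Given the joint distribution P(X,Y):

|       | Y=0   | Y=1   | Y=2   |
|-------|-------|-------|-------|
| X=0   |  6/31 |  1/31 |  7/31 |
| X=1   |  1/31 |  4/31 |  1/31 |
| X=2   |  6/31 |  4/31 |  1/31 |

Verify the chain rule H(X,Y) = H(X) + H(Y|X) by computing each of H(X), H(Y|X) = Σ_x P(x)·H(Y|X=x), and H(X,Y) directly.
H(X) = 1.5069 bits, H(Y|X) = 1.2966 bits, H(X,Y) = 2.8035 bits

Marginal of X (row sums):
  P(X=0) = 6/31 + 1/31 + 7/31 = 14/31
  P(X=1) = 1/31 + 4/31 + 1/31 = 6/31
  P(X=2) = 6/31 + 4/31 + 1/31 = 11/31
H(X) = -[(14/31)·log₂(14/31) + (6/31)·log₂(6/31) + (11/31)·log₂(11/31)]
  = 0.51793 + 0.45856 + 0.53040 = 1.5069 bits

H(Y|X) = Σ_x P(x)·H(Y|X=x):
  X=0: P(X=0) = 14/31, P(Y|X=0) = (3/7, 1/14, 1/2) → H(Y|X=0) = 1.29584
  X=1: P(X=1) = 6/31, P(Y|X=1) = (1/6, 2/3, 1/6) → H(Y|X=1) = 1.25163
  X=2: P(X=2) = 11/31, P(Y|X=2) = (6/11, 4/11, 1/11) → H(Y|X=2) = 1.32218
H(Y|X) = (14/31)·1.29584 + (6/31)·1.25163 + (11/31)·1.32218 = 1.2966 bits

H(X,Y) = -Σ_{x,y} P(x,y) log₂ P(x,y). Per-cell terms -P(x,y)·log₂P(x,y):
  X=0: 0.45856, 0.15981, 0.48477
  X=1: 0.15981, 0.38119, 0.15981
  X=2: 0.45856, 0.38119, 0.15981
Sum of the 9 terms: H(X,Y) = 2.8035 bits

Chain rule check:
  H(X) + H(Y|X) = 1.5069 + 1.2966 = 2.8035 bits
  H(X,Y) = 2.8035 bits
✓ Chain rule verified.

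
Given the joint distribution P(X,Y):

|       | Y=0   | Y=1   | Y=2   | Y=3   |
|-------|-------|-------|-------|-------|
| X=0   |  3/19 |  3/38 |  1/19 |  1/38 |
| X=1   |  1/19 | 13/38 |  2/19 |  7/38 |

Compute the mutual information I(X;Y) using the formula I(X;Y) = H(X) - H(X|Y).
0.1764 bits

I(X;Y) = H(X) - H(X|Y)

Marginal of X (row sums):
  P(X=0) = 3/19 + 3/38 + 1/19 + 1/38 = 6/19
  P(X=1) = 1/19 + 13/38 + 2/19 + 7/38 = 13/19
H(X) = -[(6/19)·log₂(6/19) + (13/19)·log₂(13/19)]
  = 0.525147 + 0.374597 = 0.89974 bits

Marginal of Y (column sums):
  P(Y=0) = 3/19 + 1/19 = 4/19
  P(Y=1) = 3/38 + 13/38 = 8/19
  P(Y=2) = 1/19 + 2/19 = 3/19
  P(Y=3) = 1/38 + 7/38 = 4/19
H(X|Y) = Σ_y P(y)·H(X|Y=y):
  Y=0: P(Y=0) = 4/19, P(X|Y=0) = (3/4, 1/4) → H(X|Y=0) = 0.811278
  Y=1: P(Y=1) = 8/19, P(X|Y=1) = (3/16, 13/16) → H(X|Y=1) = 0.696212
  Y=2: P(Y=2) = 3/19, P(X|Y=2) = (1/3, 2/3) → H(X|Y=2) = 0.918296
  Y=3: P(Y=3) = 4/19, P(X|Y=3) = (1/8, 7/8) → H(X|Y=3) = 0.543564
H(X|Y) = (4/19)·0.811278 + (8/19)·0.696212 + (3/19)·0.918296 + (4/19)·0.543564 = 0.72337 bits

I(X;Y) = H(X) - H(X|Y) = 0.89974 - 0.72337 = 0.1764 bits

Cross-check via I(X;Y) = H(X) + H(Y) - H(X,Y): computing H(Y) from the column sums and H(X,Y) from the 8 cells in the same way gives H(Y) = 1.89241 bits and H(X,Y) = 2.61577 bits, so
I(X;Y) = 0.89974 + 1.89241 - 2.61577 = 0.1764 bits ✓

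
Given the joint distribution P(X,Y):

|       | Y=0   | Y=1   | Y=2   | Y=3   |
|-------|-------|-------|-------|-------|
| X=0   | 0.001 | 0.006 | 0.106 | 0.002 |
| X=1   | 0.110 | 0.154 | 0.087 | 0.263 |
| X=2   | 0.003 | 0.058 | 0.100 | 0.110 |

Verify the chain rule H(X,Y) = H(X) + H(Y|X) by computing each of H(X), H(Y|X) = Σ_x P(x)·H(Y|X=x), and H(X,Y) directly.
H(X) = 1.3014 bits, H(Y|X) = 1.6391 bits, H(X,Y) = 2.9405 bits

Marginal of X (row sums):
  P(X=0) = 0.001 + 0.006 + 0.106 + 0.002 = 0.115
  P(X=1) = 0.110 + 0.154 + 0.087 + 0.263 = 0.614
  P(X=2) = 0.003 + 0.058 + 0.100 + 0.110 = 0.271
H(X) = -[0.115·log₂(0.115) + 0.614·log₂(0.614) + 0.271·log₂(0.271)]
  = 0.3588 + 0.4321 + 0.5105 = 1.3014 bits

H(Y|X) = Σ_x P(x)·H(Y|X=x):
  X=0: P(X=0) = 0.115, P(Y|X=0) = (1/115, 6/115, 106/115, 2/115) → H(Y|X=0) = 0.4918
  X=1: P(X=1) = 0.614, P(Y|X=1) = (55/307, 77/307, 87/614, 263/614) → H(Y|X=1) = 1.8683
  X=2: P(X=2) = 0.271, P(Y|X=2) = (3/271, 58/271, 100/271, 110/271) → H(Y|X=2) = 1.6067
H(Y|X) = 0.115·0.4918 + 0.614·1.8683 + 0.271·1.6067 = 1.6391 bits

H(X,Y) = -Σ_{x,y} P(x,y) log₂ P(x,y). Per-cell terms -P(x,y)·log₂P(x,y):
  X=0: 0.0100, 0.0443, 0.3432, 0.0179
  X=1: 0.3503, 0.4156, 0.3065, 0.5068
  X=2: 0.0251, 0.2383, 0.3322, 0.3503
Sum of the 12 terms: H(X,Y) = 2.9405 bits

Chain rule check:
  H(X) + H(Y|X) = 1.3014 + 1.6391 = 2.9405 bits
  H(X,Y) = 2.9405 bits
✓ Chain rule verified.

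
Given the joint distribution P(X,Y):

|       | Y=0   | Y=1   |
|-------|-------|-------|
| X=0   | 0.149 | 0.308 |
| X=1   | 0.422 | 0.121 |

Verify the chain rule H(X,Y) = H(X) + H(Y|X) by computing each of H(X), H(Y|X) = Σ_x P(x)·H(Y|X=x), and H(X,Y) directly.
H(X) = 0.9947 bits, H(Y|X) = 0.8318 bits, H(X,Y) = 1.8265 bits

Marginal of X (row sums):
  P(X=0) = 0.149 + 0.308 = 0.457
  P(X=1) = 0.422 + 0.121 = 0.543
H(X) = -[0.457·log₂(0.457) + 0.543·log₂(0.543)]
  = 0.5163 + 0.4784 = 0.9947 bits

H(Y|X) = Σ_x P(x)·H(Y|X=x):
  X=0: P(X=0) = 0.457, P(Y|X=0) = (149/457, 308/457) → H(Y|X=0) = 0.9108
  X=1: P(X=1) = 0.543, P(Y|X=1) = (422/543, 121/543) → H(Y|X=1) = 0.7653
H(Y|X) = 0.457·0.9108 + 0.543·0.7653 = 0.8318 bits

H(X,Y) = -Σ_{x,y} P(x,y) log₂ P(x,y). Per-cell terms -P(x,y)·log₂P(x,y):
  X=0: 0.4092, 0.5233
  X=1: 0.5253, 0.3687
Sum of the 4 terms: H(X,Y) = 1.8265 bits

Chain rule check:
  H(X) + H(Y|X) = 0.9947 + 0.8318 = 1.8265 bits
  H(X,Y) = 1.8265 bits
✓ Chain rule verified.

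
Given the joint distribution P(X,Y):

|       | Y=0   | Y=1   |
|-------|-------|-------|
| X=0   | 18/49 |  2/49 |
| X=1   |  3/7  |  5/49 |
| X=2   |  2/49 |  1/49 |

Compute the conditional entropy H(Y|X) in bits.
0.6224 bits

H(Y|X) = H(X,Y) - H(X)

H(X,Y) = -Σ_{x,y} P(x,y) log₂ P(x,y). Per-cell terms -P(x,y)·log₂P(x,y):
  X=0: 0.53074, 0.18836
  X=1: 0.52388, 0.33600
  X=2: 0.18836, 0.11459
Sum of the 6 terms: H(X,Y) = 1.8819 bits

Marginal of X (row sums):
  P(X=0) = 18/49 + 2/49 = 20/49
  P(X=1) = 3/7 + 5/49 = 26/49
  P(X=2) = 2/49 + 1/49 = 3/49
H(X) = -[(20/49)·log₂(20/49) + (26/49)·log₂(26/49) + (3/49)·log₂(3/49)]
  = 0.52767 + 0.48512 + 0.24672 = 1.2595 bits

H(Y|X) = H(X,Y) - H(X) = 1.8819 - 1.2595 = 0.6224 bits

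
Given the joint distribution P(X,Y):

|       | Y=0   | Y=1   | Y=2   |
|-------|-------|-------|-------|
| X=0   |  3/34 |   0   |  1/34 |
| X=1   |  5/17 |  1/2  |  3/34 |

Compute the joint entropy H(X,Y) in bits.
1.7870 bits

H(X,Y) = -Σ_{x,y} P(x,y) log₂ P(x,y). Per-cell terms -P(x,y)·log₂P(x,y):
  X=0: 0.30904, 0.00000, 0.14963
  X=1: 0.51927, 0.50000, 0.30904
  (cells with P = 0 contribute 0)
Sum of the 6 terms: H(X,Y) = 1.7870 bits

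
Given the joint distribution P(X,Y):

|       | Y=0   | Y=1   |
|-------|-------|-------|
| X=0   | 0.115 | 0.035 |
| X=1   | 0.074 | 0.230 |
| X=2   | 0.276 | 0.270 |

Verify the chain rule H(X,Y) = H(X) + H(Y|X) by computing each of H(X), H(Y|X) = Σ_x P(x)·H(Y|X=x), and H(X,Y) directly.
H(X) = 1.4094 bits, H(Y|X) = 0.9069 bits, H(X,Y) = 2.3164 bits

Marginal of X (row sums):
  P(X=0) = 0.115 + 0.035 = 0.150
  P(X=1) = 0.074 + 0.230 = 0.304
  P(X=2) = 0.276 + 0.270 = 0.546
H(X) = -[0.150·log₂(0.150) + 0.304·log₂(0.304) + 0.546·log₂(0.546)]
  = 0.4105 + 0.5222 + 0.4767 = 1.4094 bits

H(Y|X) = Σ_x P(x)·H(Y|X=x):
  X=0: P(X=0) = 0.150, P(Y|X=0) = (23/30, 7/30) → H(Y|X=0) = 0.7838
  X=1: P(X=1) = 0.304, P(Y|X=1) = (37/152, 115/152) → H(Y|X=1) = 0.8007
  X=2: P(X=2) = 0.546, P(Y|X=2) = (46/91, 45/91) → H(Y|X=2) = 0.9999
H(Y|X) = 0.150·0.7838 + 0.304·0.8007 + 0.546·0.9999 = 0.9069 bits

H(X,Y) = -Σ_{x,y} P(x,y) log₂ P(x,y). Per-cell terms -P(x,y)·log₂P(x,y):
  X=0: 0.3588, 0.1693
  X=1: 0.2780, 0.4877
  X=2: 0.5126, 0.5100
Sum of the 6 terms: H(X,Y) = 2.3164 bits

Chain rule check:
  H(X) + H(Y|X) = 1.4094 + 0.9069 = 2.3163 bits
  H(X,Y) = 2.3164 bits
✓ Chain rule verified (Δ = 0.0001 is 4-dp rounding noise: each of the three values was rounded independently).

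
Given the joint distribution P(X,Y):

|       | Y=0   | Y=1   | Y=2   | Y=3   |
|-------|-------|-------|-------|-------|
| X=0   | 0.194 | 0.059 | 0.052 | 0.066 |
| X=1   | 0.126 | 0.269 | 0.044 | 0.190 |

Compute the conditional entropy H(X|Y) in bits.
0.8388 bits

H(X|Y) = H(X,Y) - H(Y)

H(X,Y) = -Σ_{x,y} P(x,y) log₂ P(x,y). Per-cell terms -P(x,y)·log₂P(x,y):
  X=0: 0.45898, 0.24091, 0.22180, 0.25881
  X=1: 0.37655, 0.50957, 0.19828, 0.45523
Sum of the 8 terms: H(X,Y) = 2.7201 bits

Marginal of Y (column sums):
  P(Y=0) = 0.194 + 0.126 = 0.320
  P(Y=1) = 0.059 + 0.269 = 0.328
  P(Y=2) = 0.052 + 0.044 = 0.096
  P(Y=3) = 0.066 + 0.190 = 0.256
H(Y) = -[0.320·log₂(0.320) + 0.328·log₂(0.328) + 0.096·log₂(0.096) + 0.256·log₂(0.256)]
  = 0.52603 + 0.52750 + 0.32456 + 0.50324 = 1.8813 bits

H(X|Y) = H(X,Y) - H(Y) = 2.7201 - 1.8813 = 0.8388 bits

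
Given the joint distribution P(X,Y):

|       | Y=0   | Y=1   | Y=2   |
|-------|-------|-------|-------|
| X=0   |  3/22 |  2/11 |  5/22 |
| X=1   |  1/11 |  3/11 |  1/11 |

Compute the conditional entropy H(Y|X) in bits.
1.4711 bits

H(Y|X) = H(X,Y) - H(X)

H(X,Y) = -Σ_{x,y} P(x,y) log₂ P(x,y). Per-cell terms -P(x,y)·log₂P(x,y):
  X=0: 0.39197, 0.44717, 0.48580
  X=1: 0.31449, 0.51122, 0.31449
Sum of the 6 terms: H(X,Y) = 2.4651 bits

Marginal of X (row sums):
  P(X=0) = 3/22 + 2/11 + 5/22 = 6/11
  P(X=1) = 1/11 + 3/11 + 1/11 = 5/11
H(X) = -[(6/11)·log₂(6/11) + (5/11)·log₂(5/11)]
  = 0.47698 + 0.51705 = 0.9940 bits

H(Y|X) = H(X,Y) - H(X) = 2.4651 - 0.9940 = 1.4711 bits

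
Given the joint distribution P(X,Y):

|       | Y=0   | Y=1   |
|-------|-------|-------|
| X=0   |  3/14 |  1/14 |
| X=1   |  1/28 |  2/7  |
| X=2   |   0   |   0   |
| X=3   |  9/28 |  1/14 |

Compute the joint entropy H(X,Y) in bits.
2.2345 bits

H(X,Y) = -Σ_{x,y} P(x,y) log₂ P(x,y). Per-cell terms -P(x,y)·log₂P(x,y):
  X=0: 0.47623, 0.27195
  X=1: 0.17169, 0.51639
  X=2: 0.00000, 0.00000
  X=3: 0.52632, 0.27195
  (cells with P = 0 contribute 0)
Sum of the 8 terms: H(X,Y) = 2.2345 bits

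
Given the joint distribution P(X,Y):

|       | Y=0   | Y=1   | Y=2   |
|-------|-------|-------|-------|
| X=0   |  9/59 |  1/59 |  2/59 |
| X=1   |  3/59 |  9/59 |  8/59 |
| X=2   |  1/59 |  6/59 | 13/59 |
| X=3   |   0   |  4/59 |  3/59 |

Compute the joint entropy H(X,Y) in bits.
3.0999 bits

H(X,Y) = -Σ_{x,y} P(x,y) log₂ P(x,y). Per-cell terms -P(x,y)·log₂P(x,y):
  X=0: 0.41380, 0.09971, 0.16551
  X=1: 0.21853, 0.41380, 0.39087
  X=2: 0.09971, 0.33536, 0.48082
  X=3: 0.00000, 0.26323, 0.21853
  (cells with P = 0 contribute 0)
Sum of the 12 terms: H(X,Y) = 3.0999 bits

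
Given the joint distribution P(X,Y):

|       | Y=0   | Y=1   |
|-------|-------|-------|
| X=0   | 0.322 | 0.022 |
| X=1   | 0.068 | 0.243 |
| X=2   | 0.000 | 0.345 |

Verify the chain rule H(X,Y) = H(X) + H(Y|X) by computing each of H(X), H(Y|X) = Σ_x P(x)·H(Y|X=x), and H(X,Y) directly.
H(X) = 1.5833 bits, H(Y|X) = 0.3536 bits, H(X,Y) = 1.9369 bits

Marginal of X (row sums):
  P(X=0) = 0.322 + 0.022 = 0.344
  P(X=1) = 0.068 + 0.243 = 0.311
  P(X=2) = 0.000 + 0.345 = 0.345
H(X) = -[0.344·log₂(0.344) + 0.311·log₂(0.311) + 0.345·log₂(0.345)]
  = 0.5296 + 0.5240 + 0.5297 = 1.5833 bits

H(Y|X) = Σ_x P(x)·H(Y|X=x):
  X=0: P(X=0) = 0.344, P(Y|X=0) = (161/172, 11/172) → H(Y|X=0) = 0.3429
  X=1: P(X=1) = 0.311, P(Y|X=1) = (68/311, 243/311) → H(Y|X=1) = 0.7577
  X=2: P(X=2) = 0.345, P(Y|X=2) = (0, 1) → H(Y|X=2) = 0.0000
H(Y|X) = 0.344·0.3429 + 0.311·0.7577 + 0.345·0.0000 = 0.3536 bits

H(X,Y) = -Σ_{x,y} P(x,y) log₂ P(x,y). Per-cell terms -P(x,y)·log₂P(x,y):
  X=0: 0.5264, 0.1211
  X=1: 0.2637, 0.4960
  X=2: 0.0000, 0.5297
  (cells with P = 0 contribute 0)
Sum of the 6 terms: H(X,Y) = 1.9369 bits

Chain rule check:
  H(X) + H(Y|X) = 1.5833 + 0.3536 = 1.9369 bits
  H(X,Y) = 1.9369 bits
✓ Chain rule verified.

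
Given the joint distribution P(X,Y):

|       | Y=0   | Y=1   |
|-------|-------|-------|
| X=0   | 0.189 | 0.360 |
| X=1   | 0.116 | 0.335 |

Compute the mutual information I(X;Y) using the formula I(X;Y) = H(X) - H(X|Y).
0.0064 bits

I(X;Y) = H(X) - H(X|Y)

Marginal of X (row sums):
  P(X=0) = 0.189 + 0.360 = 0.549
  P(X=1) = 0.116 + 0.335 = 0.451
H(X) = -[0.549·log₂(0.549) + 0.451·log₂(0.451)]
  = 0.474952 + 0.518109 = 0.99306 bits

Marginal of Y (column sums):
  P(Y=0) = 0.189 + 0.116 = 0.305
  P(Y=1) = 0.360 + 0.335 = 0.695
H(X|Y) = Σ_y P(y)·H(X|Y=y):
  Y=0: P(Y=0) = 0.305, P(X|Y=0) = (189/305, 116/305) → H(X|Y=0) = 0.958273
  Y=1: P(Y=1) = 0.695, P(X|Y=1) = (72/139, 67/139) → H(X|Y=1) = 0.999066
H(X|Y) = 0.305·0.958273 + 0.695·0.999066 = 0.98662 bits

I(X;Y) = H(X) - H(X|Y) = 0.99306 - 0.98662 = 0.0064 bits

Cross-check via I(X;Y) = H(X) + H(Y) - H(X,Y): computing H(Y) from the column sums and H(X,Y) from the 4 cells in the same way gives H(Y) = 0.88732 bits and H(X,Y) = 1.87394 bits, so
I(X;Y) = 0.99306 + 0.88732 - 1.87394 = 0.0064 bits ✓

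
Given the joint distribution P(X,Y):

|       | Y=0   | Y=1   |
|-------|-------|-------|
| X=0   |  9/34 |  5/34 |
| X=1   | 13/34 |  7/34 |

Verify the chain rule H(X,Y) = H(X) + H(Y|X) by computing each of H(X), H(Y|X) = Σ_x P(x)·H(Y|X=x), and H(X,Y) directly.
H(X) = 0.9774 bits, H(Y|X) = 0.9366 bits, H(X,Y) = 1.9140 bits

Marginal of X (row sums):
  P(X=0) = 9/34 + 5/34 = 7/17
  P(X=1) = 13/34 + 7/34 = 10/17
H(X) = -[(7/17)·log₂(7/17) + (10/17)·log₂(10/17)]
  = 0.52710 + 0.45031 = 0.9774 bits

H(Y|X) = Σ_x P(x)·H(Y|X=x):
  X=0: P(X=0) = 7/17, P(Y|X=0) = (9/14, 5/14) → H(Y|X=0) = 0.94029
  X=1: P(X=1) = 10/17, P(Y|X=1) = (13/20, 7/20) → H(Y|X=1) = 0.93407
H(Y|X) = (7/17)·0.94029 + (10/17)·0.93407 = 0.9366 bits

H(X,Y) = -Σ_{x,y} P(x,y) log₂ P(x,y). Per-cell terms -P(x,y)·log₂P(x,y):
  X=0: 0.50758, 0.40670
  X=1: 0.53033, 0.46943
Sum of the 4 terms: H(X,Y) = 1.9140 bits

Chain rule check:
  H(X) + H(Y|X) = 0.9774 + 0.9366 = 1.9140 bits
  H(X,Y) = 1.9140 bits
✓ Chain rule verified.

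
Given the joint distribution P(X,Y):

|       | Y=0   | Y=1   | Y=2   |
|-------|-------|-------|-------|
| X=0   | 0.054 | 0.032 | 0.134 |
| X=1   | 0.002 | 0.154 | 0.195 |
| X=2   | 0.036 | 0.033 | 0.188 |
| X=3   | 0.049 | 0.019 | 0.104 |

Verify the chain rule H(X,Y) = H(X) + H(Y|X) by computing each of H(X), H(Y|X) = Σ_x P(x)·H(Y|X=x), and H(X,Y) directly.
H(X) = 1.9513 bits, H(Y|X) = 1.1668 bits, H(X,Y) = 3.1181 bits

Marginal of X (row sums):
  P(X=0) = 0.054 + 0.032 + 0.134 = 0.220
  P(X=1) = 0.002 + 0.154 + 0.195 = 0.351
  P(X=2) = 0.036 + 0.033 + 0.188 = 0.257
  P(X=3) = 0.049 + 0.019 + 0.104 = 0.172
H(X) = -[0.220·log₂(0.220) + 0.351·log₂(0.351) + 0.257·log₂(0.257) + 0.172·log₂(0.172)]
  = 0.48057 + 0.53017 + 0.50376 + 0.43680 = 1.9513 bits

H(Y|X) = Σ_x P(x)·H(Y|X=x):
  X=0: P(X=0) = 0.220, P(Y|X=0) = (27/110, 8/55, 67/110) → H(Y|X=0) = 1.33763
  X=1: P(X=1) = 0.351, P(Y|X=1) = (2/351, 154/351, 5/9) → H(Y|X=1) = 1.03506
  X=2: P(X=2) = 0.257, P(Y|X=2) = (36/257, 33/257, 188/257) → H(Y|X=2) = 1.10739
  X=3: P(X=3) = 0.172, P(Y|X=3) = (49/172, 19/172, 26/43) → H(Y|X=3) = 1.30605
H(Y|X) = 0.220·1.33763 + 0.351·1.03506 + 0.257·1.10739 + 0.172·1.30605 = 1.1668 bits

H(X,Y) = -Σ_{x,y} P(x,y) log₂ P(x,y). Per-cell terms -P(x,y)·log₂P(x,y):
  X=0: 0.22739, 0.15891, 0.38856
  X=1: 0.01793, 0.41565, 0.45990
  X=2: 0.17265, 0.16241, 0.45330
  X=3: 0.21320, 0.10864, 0.33960
Sum of the 12 terms: H(X,Y) = 3.1181 bits

Chain rule check:
  H(X) + H(Y|X) = 1.9513 + 1.1668 = 3.1181 bits
  H(X,Y) = 3.1181 bits
✓ Chain rule verified.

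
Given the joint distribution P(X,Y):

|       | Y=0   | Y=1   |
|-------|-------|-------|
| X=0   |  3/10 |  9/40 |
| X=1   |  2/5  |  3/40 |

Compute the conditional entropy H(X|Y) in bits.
0.9330 bits

H(X|Y) = H(X,Y) - H(Y)

H(X,Y) = -Σ_{x,y} P(x,y) log₂ P(x,y). Per-cell terms -P(x,y)·log₂P(x,y):
  X=0: 0.52109, 0.48420
  X=1: 0.52877, 0.28027
Sum of the 4 terms: H(X,Y) = 1.8143 bits

Marginal of Y (column sums):
  P(Y=0) = 3/10 + 2/5 = 7/10
  P(Y=1) = 9/40 + 3/40 = 3/10
H(Y) = -[(7/10)·log₂(7/10) + (3/10)·log₂(3/10)]
  = 0.36020 + 0.52109 = 0.8813 bits

H(X|Y) = H(X,Y) - H(Y) = 1.8143 - 0.8813 = 0.9330 bits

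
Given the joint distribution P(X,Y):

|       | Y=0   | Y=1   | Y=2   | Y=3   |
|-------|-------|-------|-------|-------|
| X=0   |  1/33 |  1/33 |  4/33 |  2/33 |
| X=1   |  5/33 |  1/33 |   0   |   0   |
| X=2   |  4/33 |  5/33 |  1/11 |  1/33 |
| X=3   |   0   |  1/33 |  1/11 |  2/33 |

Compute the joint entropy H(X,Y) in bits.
3.4465 bits

H(X,Y) = -Σ_{x,y} P(x,y) log₂ P(x,y). Per-cell terms -P(x,y)·log₂P(x,y):
  X=0: 0.15286, 0.15286, 0.36902, 0.24511
  X=1: 0.41249, 0.15286, 0.00000, 0.00000
  X=2: 0.36902, 0.41249, 0.31449, 0.15286
  X=3: 0.00000, 0.15286, 0.31449, 0.24511
  (cells with P = 0 contribute 0)
Sum of the 16 terms: H(X,Y) = 3.4465 bits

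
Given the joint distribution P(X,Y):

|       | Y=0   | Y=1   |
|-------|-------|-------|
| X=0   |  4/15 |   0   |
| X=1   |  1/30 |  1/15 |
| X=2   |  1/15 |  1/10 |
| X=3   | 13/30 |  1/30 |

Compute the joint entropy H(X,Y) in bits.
2.2115 bits

H(X,Y) = -Σ_{x,y} P(x,y) log₂ P(x,y). Per-cell terms -P(x,y)·log₂P(x,y):
  X=0: 0.50850, 0.00000
  X=1: 0.16356, 0.26046
  X=2: 0.26046, 0.33219
  X=3: 0.52280, 0.16356
  (cells with P = 0 contribute 0)
Sum of the 8 terms: H(X,Y) = 2.2115 bits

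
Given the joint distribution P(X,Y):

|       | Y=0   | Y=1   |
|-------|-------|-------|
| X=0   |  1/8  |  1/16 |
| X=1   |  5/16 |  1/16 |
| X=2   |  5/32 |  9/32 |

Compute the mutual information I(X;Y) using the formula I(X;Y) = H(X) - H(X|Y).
0.1472 bits

I(X;Y) = H(X) - H(X|Y)

Marginal of X (row sums):
  P(X=0) = 1/8 + 1/16 = 3/16
  P(X=1) = 5/16 + 1/16 = 3/8
  P(X=2) = 5/32 + 9/32 = 7/16
H(X) = -[(3/16)·log₂(3/16) + (3/8)·log₂(3/8) + (7/16)·log₂(7/16)]
  = 0.452820 + 0.530639 + 0.521782 = 1.50524 bits

Marginal of Y (column sums):
  P(Y=0) = 1/8 + 5/16 + 5/32 = 19/32
  P(Y=1) = 1/16 + 1/16 + 9/32 = 13/32
H(X|Y) = Σ_y P(y)·H(X|Y=y):
  Y=0: P(Y=0) = 19/32, P(X|Y=0) = (4/19, 10/19, 5/19) → H(X|Y=0) = 1.467458
  Y=1: P(Y=1) = 13/32, P(X|Y=1) = (2/13, 2/13, 9/13) → H(X|Y=1) = 1.198184
H(X|Y) = (19/32)·1.467458 + (13/32)·1.198184 = 1.35807 bits

I(X;Y) = H(X) - H(X|Y) = 1.50524 - 1.35807 = 0.1472 bits

Cross-check via I(X;Y) = H(X) + H(Y) - H(X,Y): computing H(Y) from the column sums and H(X,Y) from the 6 cells in the same way gives H(Y) = 0.97449 bits and H(X,Y) = 2.33255 bits, so
I(X;Y) = 1.50524 + 0.97449 - 2.33255 = 0.1472 bits ✓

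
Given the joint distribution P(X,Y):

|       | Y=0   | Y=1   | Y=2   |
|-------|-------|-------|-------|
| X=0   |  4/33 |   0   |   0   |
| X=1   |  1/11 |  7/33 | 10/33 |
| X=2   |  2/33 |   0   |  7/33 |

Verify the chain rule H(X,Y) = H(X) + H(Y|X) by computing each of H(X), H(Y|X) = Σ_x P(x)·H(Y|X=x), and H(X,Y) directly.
H(X) = 1.3181 bits, H(Y|X) = 1.0815 bits, H(X,Y) = 2.3996 bits

Marginal of X (row sums):
  P(X=0) = 4/33 + 0 + 0 = 4/33
  P(X=1) = 1/11 + 7/33 + 10/33 = 20/33
  P(X=2) = 2/33 + 0 + 7/33 = 3/11
H(X) = -[(4/33)·log₂(4/33) + (20/33)·log₂(20/33) + (3/11)·log₂(3/11)]
  = 0.3690 + 0.4379 + 0.5112 = 1.3181 bits

H(Y|X) = Σ_x P(x)·H(Y|X=x):
  X=0: P(X=0) = 4/33, P(Y|X=0) = (1, 0, 0) → H(Y|X=0) = 0.0000
  X=1: P(X=1) = 20/33, P(Y|X=1) = (3/20, 7/20, 1/2) → H(Y|X=1) = 1.4406
  X=2: P(X=2) = 3/11, P(Y|X=2) = (2/9, 0, 7/9) → H(Y|X=2) = 0.7642
H(Y|X) = (4/33)·0.0000 + (20/33)·1.4406 + (3/11)·0.7642 = 1.0815 bits

H(X,Y) = -Σ_{x,y} P(x,y) log₂ P(x,y). Per-cell terms -P(x,y)·log₂P(x,y):
  X=0: 0.3690, 0.0000, 0.0000
  X=1: 0.3145, 0.4745, 0.5220
  X=2: 0.2451, 0.0000, 0.4745
  (cells with P = 0 contribute 0)
Sum of the 9 terms: H(X,Y) = 2.3996 bits

Chain rule check:
  H(X) + H(Y|X) = 1.3181 + 1.0815 = 2.3996 bits
  H(X,Y) = 2.3996 bits
✓ Chain rule verified.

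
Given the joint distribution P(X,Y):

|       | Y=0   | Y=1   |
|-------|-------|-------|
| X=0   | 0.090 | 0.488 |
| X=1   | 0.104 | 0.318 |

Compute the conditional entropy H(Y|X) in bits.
0.7006 bits

H(Y|X) = H(X,Y) - H(X)

H(X,Y) = -Σ_{x,y} P(x,y) log₂ P(x,y). Per-cell terms -P(x,y)·log₂P(x,y):
  X=0: 0.3127, 0.5051
  X=1: 0.3396, 0.5256
Sum of the 4 terms: H(X,Y) = 1.6830 bits

Marginal of X (row sums):
  P(X=0) = 0.090 + 0.488 = 0.578
  P(X=1) = 0.104 + 0.318 = 0.422
H(X) = -[0.578·log₂(0.578) + 0.422·log₂(0.422)]
  = 0.4571 + 0.5253 = 0.9824 bits

H(Y|X) = H(X,Y) - H(X) = 1.6830 - 0.9824 = 0.7006 bits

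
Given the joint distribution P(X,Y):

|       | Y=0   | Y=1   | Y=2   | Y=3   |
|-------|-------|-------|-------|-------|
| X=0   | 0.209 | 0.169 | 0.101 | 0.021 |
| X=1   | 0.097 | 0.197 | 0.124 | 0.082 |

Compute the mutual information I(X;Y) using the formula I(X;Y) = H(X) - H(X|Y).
0.0614 bits

I(X;Y) = H(X) - H(X|Y)

Marginal of X (row sums):
  P(X=0) = 0.209 + 0.169 + 0.101 + 0.021 = 0.500
  P(X=1) = 0.097 + 0.197 + 0.124 + 0.082 = 0.500
H(X) = -[0.500·log₂(0.500) + 0.500·log₂(0.500)]
  = 0.5000 + 0.5000 = 1.0000 bits

Marginal of Y (column sums):
  P(Y=0) = 0.209 + 0.097 = 0.306
  P(Y=1) = 0.169 + 0.197 = 0.366
  P(Y=2) = 0.101 + 0.124 = 0.225
  P(Y=3) = 0.021 + 0.082 = 0.103
H(X|Y) = Σ_y P(y)·H(X|Y=y):
  Y=0: P(Y=0) = 0.306, P(X|Y=0) = (209/306, 97/306) → H(X|Y=0) = 0.9011
  Y=1: P(Y=1) = 0.366, P(X|Y=1) = (169/366, 197/366) → H(X|Y=1) = 0.9958
  Y=2: P(Y=2) = 0.225, P(X|Y=2) = (101/225, 124/225) → H(X|Y=2) = 0.9924
  Y=3: P(Y=3) = 0.103, P(X|Y=3) = (21/103, 82/103) → H(X|Y=3) = 0.7296
H(X|Y) = 0.306·0.9011 + 0.366·0.9958 + 0.225·0.9924 + 0.103·0.7296 = 0.9386 bits

I(X;Y) = H(X) - H(X|Y) = 1.0000 - 0.9386 = 0.0614 bits

Cross-check via I(X;Y) = H(X) + H(Y) - H(X,Y): computing H(Y) from the column sums and H(X,Y) from the 8 cells in the same way gives H(Y) = 1.8755 bits and H(X,Y) = 2.8141 bits, so
I(X;Y) = 1.0000 + 1.8755 - 2.8141 = 0.0614 bits ✓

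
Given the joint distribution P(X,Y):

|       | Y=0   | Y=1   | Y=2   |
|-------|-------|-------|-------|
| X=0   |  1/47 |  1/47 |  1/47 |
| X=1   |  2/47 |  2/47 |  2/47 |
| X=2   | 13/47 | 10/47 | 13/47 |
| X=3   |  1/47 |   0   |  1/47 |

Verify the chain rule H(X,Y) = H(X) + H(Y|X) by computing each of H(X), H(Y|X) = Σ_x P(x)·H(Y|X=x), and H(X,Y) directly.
H(X) = 1.1209 bits, H(Y|X) = 1.5522 bits, H(X,Y) = 2.6731 bits

Marginal of X (row sums):
  P(X=0) = 1/47 + 1/47 + 1/47 = 3/47
  P(X=1) = 2/47 + 2/47 + 2/47 = 6/47
  P(X=2) = 13/47 + 10/47 + 13/47 = 36/47
  P(X=3) = 1/47 + 0 + 1/47 = 2/47
H(X) = -[(3/47)·log₂(3/47) + (6/47)·log₂(6/47) + (36/47)·log₂(36/47) + (2/47)·log₂(2/47)]
  = 0.25338 + 0.37910 + 0.29464 + 0.19381 = 1.1209 bits

H(Y|X) = Σ_x P(x)·H(Y|X=x):
  X=0: P(X=0) = 3/47, P(Y|X=0) = (1/3, 1/3, 1/3) → H(Y|X=0) = 1.58496
  X=1: P(X=1) = 6/47, P(Y|X=1) = (1/3, 1/3, 1/3) → H(Y|X=1) = 1.58496
  X=2: P(X=2) = 36/47, P(Y|X=2) = (13/36, 5/18, 13/36) → H(Y|X=2) = 1.57463
  X=3: P(X=3) = 2/47, P(Y|X=3) = (1/2, 0, 1/2) → H(Y|X=3) = 1.00000
H(Y|X) = (3/47)·1.58496 + (6/47)·1.58496 + (36/47)·1.57463 + (2/47)·1.00000 = 1.5522 bits

H(X,Y) = -Σ_{x,y} P(x,y) log₂ P(x,y). Per-cell terms -P(x,y)·log₂P(x,y):
  X=0: 0.11818, 0.11818, 0.11818
  X=1: 0.19381, 0.19381, 0.19381
  X=2: 0.51285, 0.47503, 0.51285
  X=3: 0.11818, 0.00000, 0.11818
  (cells with P = 0 contribute 0)
Sum of the 12 terms: H(X,Y) = 2.6731 bits

Chain rule check:
  H(X) + H(Y|X) = 1.1209 + 1.5522 = 2.6731 bits
  H(X,Y) = 2.6731 bits
✓ Chain rule verified.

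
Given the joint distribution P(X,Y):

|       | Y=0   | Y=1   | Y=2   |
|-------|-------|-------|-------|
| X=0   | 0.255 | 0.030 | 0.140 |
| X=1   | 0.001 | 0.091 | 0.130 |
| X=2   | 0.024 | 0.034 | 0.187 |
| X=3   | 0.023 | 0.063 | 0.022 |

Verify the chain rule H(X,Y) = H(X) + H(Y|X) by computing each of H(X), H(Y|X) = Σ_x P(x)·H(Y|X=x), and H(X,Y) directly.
H(X) = 1.8506 bits, H(Y|X) = 1.1532 bits, H(X,Y) = 3.0038 bits

Marginal of X (row sums):
  P(X=0) = 0.255 + 0.030 + 0.140 = 0.425
  P(X=1) = 0.001 + 0.091 + 0.130 = 0.222
  P(X=2) = 0.024 + 0.034 + 0.187 = 0.245
  P(X=3) = 0.023 + 0.063 + 0.022 = 0.108
H(X) = -[0.425·log₂(0.425) + 0.222·log₂(0.222) + 0.245·log₂(0.245) + 0.108·log₂(0.108)]
  = 0.52465 + 0.48204 + 0.49714 + 0.34678 = 1.8506 bits

H(Y|X) = Σ_x P(x)·H(Y|X=x):
  X=0: P(X=0) = 0.425, P(Y|X=0) = (3/5, 6/85, 28/85) → H(Y|X=0) = 1.23987
  X=1: P(X=1) = 0.222, P(Y|X=1) = (1/222, 91/222, 65/111) → H(Y|X=1) = 1.01461
  X=2: P(X=2) = 0.245, P(Y|X=2) = (24/245, 34/245, 187/245) → H(Y|X=2) = 1.02120
  X=3: P(X=3) = 0.108, P(Y|X=3) = (23/108, 7/12, 11/54) → H(Y|X=3) = 1.39639
H(Y|X) = 0.425·1.23987 + 0.222·1.01461 + 0.245·1.02120 + 0.108·1.39639 = 1.1532 bits

H(X,Y) = -Σ_{x,y} P(x,y) log₂ P(x,y). Per-cell terms -P(x,y)·log₂P(x,y):
  X=0: 0.50271, 0.15177, 0.39711
  X=1: 0.00997, 0.31468, 0.38264
  X=2: 0.12914, 0.16586, 0.45233
  X=3: 0.12517, 0.25128, 0.12114
Sum of the 12 terms: H(X,Y) = 3.0038 bits

Chain rule check:
  H(X) + H(Y|X) = 1.8506 + 1.1532 = 3.0038 bits
  H(X,Y) = 3.0038 bits
✓ Chain rule verified.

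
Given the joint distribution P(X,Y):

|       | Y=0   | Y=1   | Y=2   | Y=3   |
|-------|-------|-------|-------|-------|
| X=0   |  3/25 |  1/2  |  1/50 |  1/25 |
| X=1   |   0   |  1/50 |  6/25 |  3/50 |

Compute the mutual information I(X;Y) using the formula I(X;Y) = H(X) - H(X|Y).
0.5833 bits

I(X;Y) = H(X) - H(X|Y)

Marginal of X (row sums):
  P(X=0) = 3/25 + 1/2 + 1/50 + 1/25 = 17/25
  P(X=1) = 0 + 1/50 + 6/25 + 3/50 = 8/25
H(X) = -[(17/25)·log₂(17/25) + (8/25)·log₂(8/25)]
  = 0.37835 + 0.52603 = 0.9044 bits

Marginal of Y (column sums):
  P(Y=0) = 3/25 + 0 = 3/25
  P(Y=1) = 1/2 + 1/50 = 13/25
  P(Y=2) = 1/50 + 6/25 = 13/50
  P(Y=3) = 1/25 + 3/50 = 1/10
H(X|Y) = Σ_y P(y)·H(X|Y=y):
  Y=0: P(Y=0) = 3/25, P(X|Y=0) = (1, 0) → H(X|Y=0) = 0.00000
  Y=1: P(Y=1) = 13/25, P(X|Y=1) = (25/26, 1/26) → H(X|Y=1) = 0.23519
  Y=2: P(Y=2) = 13/50, P(X|Y=2) = (1/13, 12/13) → H(X|Y=2) = 0.39124
  Y=3: P(Y=3) = 1/10, P(X|Y=3) = (2/5, 3/5) → H(X|Y=3) = 0.97095
H(X|Y) = (3/25)·0.00000 + (13/25)·0.23519 + (13/50)·0.39124 + (1/10)·0.97095 = 0.3211 bits

I(X;Y) = H(X) - H(X|Y) = 0.9044 - 0.3211 = 0.5833 bits

Cross-check via I(X;Y) = H(X) + H(Y) - H(X,Y): computing H(Y) from the column sums and H(X,Y) from the 8 cells in the same way gives H(Y) = 1.6951 bits and H(X,Y) = 2.0162 bits, so
I(X;Y) = 0.9044 + 1.6951 - 2.0162 = 0.5833 bits ✓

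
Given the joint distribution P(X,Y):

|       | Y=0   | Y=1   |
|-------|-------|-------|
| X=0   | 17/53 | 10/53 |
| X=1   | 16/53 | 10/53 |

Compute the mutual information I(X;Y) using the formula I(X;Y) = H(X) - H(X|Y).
0.0002 bits

I(X;Y) = H(X) - H(X|Y)

Marginal of X (row sums):
  P(X=0) = 17/53 + 10/53 = 27/53
  P(X=1) = 16/53 + 10/53 = 26/53
H(X) = -[(27/53)·log₂(27/53) + (26/53)·log₂(26/53)]
  = 0.495696 + 0.504047 = 0.999743 bits

Marginal of Y (column sums):
  P(Y=0) = 17/53 + 16/53 = 33/53
  P(Y=1) = 10/53 + 10/53 = 20/53
H(X|Y) = Σ_y P(y)·H(X|Y=y):
  Y=0: P(Y=0) = 33/53, P(X|Y=0) = (17/33, 16/33) → H(X|Y=0) = 0.999338
  Y=1: P(Y=1) = 20/53, P(X|Y=1) = (1/2, 1/2) → H(X|Y=1) = 1.000000
H(X|Y) = (33/53)·0.999338 + (20/53)·1.000000 = 0.999588 bits

I(X;Y) = H(X) - H(X|Y) = 0.999743 - 0.999588 = 0.0002 bits

Cross-check via I(X;Y) = H(X) + H(Y) - H(X,Y): computing H(Y) from the column sums and H(X,Y) from the 4 cells in the same way gives H(Y) = 0.956155 bits and H(X,Y) = 1.955743 bits, so
I(X;Y) = 0.999743 + 0.956155 - 1.955743 = 0.0002 bits ✓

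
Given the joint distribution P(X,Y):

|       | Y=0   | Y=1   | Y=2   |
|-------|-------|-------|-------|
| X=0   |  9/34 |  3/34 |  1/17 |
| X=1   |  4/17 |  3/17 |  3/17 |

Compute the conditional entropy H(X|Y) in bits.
0.9327 bits

H(X|Y) = H(X,Y) - H(Y)

H(X,Y) = -Σ_{x,y} P(x,y) log₂ P(x,y). Per-cell terms -P(x,y)·log₂P(x,y):
  X=0: 0.50758, 0.30904, 0.24044
  X=1: 0.49117, 0.44162, 0.44162
Sum of the 6 terms: H(X,Y) = 2.43147 bits

Marginal of Y (column sums):
  P(Y=0) = 9/34 + 4/17 = 1/2
  P(Y=1) = 3/34 + 3/17 = 9/34
  P(Y=2) = 1/17 + 3/17 = 4/17
H(Y) = -[(1/2)·log₂(1/2) + (9/34)·log₂(9/34) + (4/17)·log₂(4/17)]
  = 0.50000 + 0.50758 + 0.49117 = 1.49875 bits

H(X|Y) = H(X,Y) - H(Y) = 2.43147 - 1.49875 = 0.9327 bits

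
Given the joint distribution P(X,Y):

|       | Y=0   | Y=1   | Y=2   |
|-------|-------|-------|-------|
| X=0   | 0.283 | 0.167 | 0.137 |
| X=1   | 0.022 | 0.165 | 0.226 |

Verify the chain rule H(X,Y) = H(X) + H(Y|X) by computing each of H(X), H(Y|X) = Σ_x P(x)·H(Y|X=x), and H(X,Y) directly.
H(X) = 0.9780 bits, H(Y|X) = 1.3964 bits, H(X,Y) = 2.3744 bits

Marginal of X (row sums):
  P(X=0) = 0.283 + 0.167 + 0.137 = 0.587
  P(X=1) = 0.022 + 0.165 + 0.226 = 0.413
H(X) = -[0.587·log₂(0.587) + 0.413·log₂(0.413)]
  = 0.4511 + 0.5269 = 0.9780 bits

H(Y|X) = Σ_x P(x)·H(Y|X=x):
  X=0: P(X=0) = 0.587, P(Y|X=0) = (283/587, 167/587, 137/587) → H(Y|X=0) = 1.5133
  X=1: P(X=1) = 0.413, P(Y|X=1) = (22/413, 165/413, 226/413) → H(Y|X=1) = 1.2302
H(Y|X) = 0.587·1.5133 + 0.413·1.2302 = 1.3964 bits

H(X,Y) = -Σ_{x,y} P(x,y) log₂ P(x,y). Per-cell terms -P(x,y)·log₂P(x,y):
  X=0: 0.5154, 0.4312, 0.3929
  X=1: 0.1211, 0.4289, 0.4849
Sum of the 6 terms: H(X,Y) = 2.3744 bits

Chain rule check:
  H(X) + H(Y|X) = 0.9780 + 1.3964 = 2.3744 bits
  H(X,Y) = 2.3744 bits
✓ Chain rule verified.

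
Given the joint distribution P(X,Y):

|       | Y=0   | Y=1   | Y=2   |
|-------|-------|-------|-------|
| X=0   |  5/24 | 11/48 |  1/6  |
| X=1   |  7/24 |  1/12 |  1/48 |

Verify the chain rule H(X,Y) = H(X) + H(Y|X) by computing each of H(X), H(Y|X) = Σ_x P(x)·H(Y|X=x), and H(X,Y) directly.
H(X) = 0.9685 bits, H(Y|X) = 1.3545 bits, H(X,Y) = 2.3230 bits

Marginal of X (row sums):
  P(X=0) = 5/24 + 11/48 + 1/6 = 29/48
  P(X=1) = 7/24 + 1/12 + 1/48 = 19/48
H(X) = -[(29/48)·log₂(29/48) + (19/48)·log₂(19/48)]
  = 0.43922 + 0.52924 = 0.9685 bits

H(Y|X) = Σ_x P(x)·H(Y|X=x):
  X=0: P(X=0) = 29/48, P(Y|X=0) = (10/29, 11/29, 8/29) → H(Y|X=0) = 1.57270
  X=1: P(X=1) = 19/48, P(Y|X=1) = (14/19, 4/19, 1/19) → H(Y|X=1) = 1.02146
H(Y|X) = (29/48)·1.57270 + (19/48)·1.02146 = 1.3545 bits

H(X,Y) = -Σ_{x,y} P(x,y) log₂ P(x,y). Per-cell terms -P(x,y)·log₂P(x,y):
  X=0: 0.47147, 0.48710, 0.43083
  X=1: 0.51847, 0.29875, 0.11635
Sum of the 6 terms: H(X,Y) = 2.3230 bits

Chain rule check:
  H(X) + H(Y|X) = 0.9685 + 1.3545 = 2.3230 bits
  H(X,Y) = 2.3230 bits
✓ Chain rule verified.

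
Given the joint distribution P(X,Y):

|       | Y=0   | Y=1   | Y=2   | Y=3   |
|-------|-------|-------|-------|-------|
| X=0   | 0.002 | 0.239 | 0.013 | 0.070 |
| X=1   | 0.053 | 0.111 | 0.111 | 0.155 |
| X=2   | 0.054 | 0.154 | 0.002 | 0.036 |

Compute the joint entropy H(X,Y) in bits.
3.0406 bits

H(X,Y) = -Σ_{x,y} P(x,y) log₂ P(x,y). Per-cell terms -P(x,y)·log₂P(x,y):
  X=0: 0.01793, 0.49352, 0.08145, 0.26856
  X=1: 0.22461, 0.35202, 0.35202, 0.41690
  X=2: 0.22739, 0.41565, 0.01793, 0.17265
Sum of the 12 terms: H(X,Y) = 3.0406 bits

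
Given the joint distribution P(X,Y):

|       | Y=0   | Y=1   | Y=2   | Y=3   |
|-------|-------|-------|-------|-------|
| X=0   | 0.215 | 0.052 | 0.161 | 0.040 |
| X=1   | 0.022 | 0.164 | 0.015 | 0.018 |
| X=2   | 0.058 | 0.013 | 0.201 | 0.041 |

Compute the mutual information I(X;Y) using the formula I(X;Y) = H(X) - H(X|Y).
0.3579 bits

I(X;Y) = H(X) - H(X|Y)

Marginal of X (row sums):
  P(X=0) = 0.215 + 0.052 + 0.161 + 0.040 = 0.468
  P(X=1) = 0.022 + 0.164 + 0.015 + 0.018 = 0.219
  P(X=2) = 0.058 + 0.013 + 0.201 + 0.041 = 0.313
H(X) = -[0.468·log₂(0.468) + 0.219·log₂(0.219) + 0.313·log₂(0.313)]
  = 0.5127 + 0.4798 + 0.5245 = 1.5170 bits

Marginal of Y (column sums):
  P(Y=0) = 0.215 + 0.022 + 0.058 = 0.295
  P(Y=1) = 0.052 + 0.164 + 0.013 = 0.229
  P(Y=2) = 0.161 + 0.015 + 0.201 = 0.377
  P(Y=3) = 0.040 + 0.018 + 0.041 = 0.099
H(X|Y) = Σ_y P(y)·H(X|Y=y):
  Y=0: P(Y=0) = 0.295, P(X|Y=0) = (43/59, 22/295, 58/295) → H(X|Y=0) = 1.0733
  Y=1: P(Y=1) = 0.229, P(X|Y=1) = (52/229, 164/229, 13/229) → H(X|Y=1) = 1.0655
  Y=2: P(Y=2) = 0.377, P(X|Y=2) = (161/377, 15/377, 201/377) → H(X|Y=2) = 1.1931
  Y=3: P(Y=3) = 0.099, P(X|Y=3) = (40/99, 2/11, 41/99) → H(X|Y=3) = 1.5021
H(X|Y) = 0.295·1.0733 + 0.229·1.0655 + 0.377·1.1931 + 0.099·1.5021 = 1.1591 bits

I(X;Y) = H(X) - H(X|Y) = 1.5170 - 1.1591 = 0.3579 bits

Cross-check via I(X;Y) = H(X) + H(Y) - H(X,Y): computing H(Y) from the column sums and H(X,Y) from the 12 cells in the same way gives H(Y) = 1.8674 bits and H(X,Y) = 3.0265 bits, so
I(X;Y) = 1.5170 + 1.8674 - 3.0265 = 0.3579 bits ✓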